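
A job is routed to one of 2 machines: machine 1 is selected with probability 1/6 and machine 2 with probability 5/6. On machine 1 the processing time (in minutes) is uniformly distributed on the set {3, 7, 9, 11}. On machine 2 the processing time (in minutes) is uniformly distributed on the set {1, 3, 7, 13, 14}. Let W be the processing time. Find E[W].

91/12

E[W | machine 1] = (3+7+9+11)/4 = 15/2.
E[W | machine 2] = (1+3+7+13+14)/5 = 38/5.
By the law of total expectation,
E[W] = (1/6)·(15/2) + (5/6)·(38/5) = 91/12.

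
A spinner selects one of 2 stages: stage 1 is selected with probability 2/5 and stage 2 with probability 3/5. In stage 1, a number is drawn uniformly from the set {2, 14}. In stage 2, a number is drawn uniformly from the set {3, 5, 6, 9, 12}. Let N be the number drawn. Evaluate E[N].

E[N | stage 1] = (2+14)/2 = 8.
E[N | stage 2] = (3+5+6+9+12)/5 = 7.
E[N] = (2/5)·(8) + (3/5)·(7) = 37/5.

37/5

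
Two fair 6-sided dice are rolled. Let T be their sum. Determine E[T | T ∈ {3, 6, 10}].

P(T ∈ {3, 6, 10}) = 5/18.
Σ over the event: 3·1/18 + 6·5/36 + 10·1/12 = 11/6.
E[T | T ∈ {3, 6, 10}] = (11/6) / (5/18) = 33/5.

33/5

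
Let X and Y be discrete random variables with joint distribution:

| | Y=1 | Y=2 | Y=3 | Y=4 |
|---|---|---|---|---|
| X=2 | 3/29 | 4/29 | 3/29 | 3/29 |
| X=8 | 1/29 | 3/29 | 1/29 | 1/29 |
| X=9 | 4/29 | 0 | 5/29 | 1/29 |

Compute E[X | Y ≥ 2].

38/7

P(Y ≥ 2) = 21/29.
Summing X·P(X=x,Y=y) over the conditioning event gives 114/29.
E[X | Y ≥ 2] = (114/29) / (21/29) = 38/7.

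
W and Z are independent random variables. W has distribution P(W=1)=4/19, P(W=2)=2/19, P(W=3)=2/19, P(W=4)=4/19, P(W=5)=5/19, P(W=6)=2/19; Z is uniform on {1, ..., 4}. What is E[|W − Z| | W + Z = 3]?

1

P(W + Z = 3) = 3/38.
Summing |W−Z|·P(x,y) over outcomes with W + Z = 3 gives 3/38.
E[|W − Z| | W + Z = 3] = (3/38) / (3/38) = 1.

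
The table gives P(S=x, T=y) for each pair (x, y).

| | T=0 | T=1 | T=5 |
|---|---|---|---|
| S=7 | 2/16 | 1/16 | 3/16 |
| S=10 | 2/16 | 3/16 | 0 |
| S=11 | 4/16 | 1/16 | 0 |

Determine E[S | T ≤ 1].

P(T ≤ 1) = 13/16.
Summing S·P(S=x,T=y) over the conditioning event gives 63/8.
E[S | T ≤ 1] = (63/8) / (13/16) = 126/13.

126/13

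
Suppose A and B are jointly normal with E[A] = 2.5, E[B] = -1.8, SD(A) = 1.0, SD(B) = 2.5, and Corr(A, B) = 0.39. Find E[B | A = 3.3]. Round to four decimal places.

-1.0200

The regression of B on A has slope ρ·σ_B/σ_A and passes through (μ_A, μ_B).
E[B | A=3.3] = -1.8 + (0.39)·(2.5/1.0)·(3.3 − (2.5)) = -1.8 + (0.975)·(0.8) = -1.0200.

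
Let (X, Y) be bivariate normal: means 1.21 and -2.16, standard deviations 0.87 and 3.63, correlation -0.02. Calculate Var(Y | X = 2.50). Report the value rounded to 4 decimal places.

13.1716

Var(Y | X=x) = (1 − ρ²)·σ_Y².
Var(Y | X=2.50) = (3.63)²·(1 − (-0.02)²) = 13.1769·0.9996 = 13.1716.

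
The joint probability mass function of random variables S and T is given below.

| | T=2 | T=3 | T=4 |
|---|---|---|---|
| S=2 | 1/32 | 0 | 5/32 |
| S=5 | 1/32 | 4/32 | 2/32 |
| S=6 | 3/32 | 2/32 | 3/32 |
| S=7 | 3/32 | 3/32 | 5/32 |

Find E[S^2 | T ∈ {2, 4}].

P(T ∈ {2, 4}) = 23/32.
Σ S^2·P over the event = 4·(1/32) + 4·(5/32) + 25·(1/32) + 25·(2/32) + 36·(3/32) + 36·(3/32) + 49·(3/32) + 49·(5/32) = 707/32.
E[S^2 | T ∈ {2, 4}] = (707/32) / (23/32) = 707/23.

707/23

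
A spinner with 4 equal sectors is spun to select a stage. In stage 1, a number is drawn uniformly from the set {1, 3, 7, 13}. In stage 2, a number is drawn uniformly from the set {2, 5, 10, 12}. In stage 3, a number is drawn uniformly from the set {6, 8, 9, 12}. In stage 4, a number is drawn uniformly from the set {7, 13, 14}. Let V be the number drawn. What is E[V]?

25/3

E[V | stage 1] = (1+3+7+13)/4 = 6.
E[V | stage 2] = (2+5+10+12)/4 = 29/4.
E[V | stage 3] = (6+8+9+12)/4 = 35/4.
E[V | stage 4] = (7+13+14)/3 = 34/3.
E[V] = (1/4)·(6) + (1/4)·(29/4) + (1/4)·(35/4) + (1/4)·(34/3) = 25/3.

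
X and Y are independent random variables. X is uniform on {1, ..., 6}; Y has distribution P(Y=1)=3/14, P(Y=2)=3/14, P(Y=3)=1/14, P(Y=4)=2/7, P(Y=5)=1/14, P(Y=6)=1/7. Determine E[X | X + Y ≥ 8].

P(X + Y ≥ 8) = 31/84.
Summing X·P(x,y) over outcomes with X + Y ≥ 8 gives 7/4.
E[X | X + Y ≥ 8] = (7/4) / (31/84) = 147/31.

147/31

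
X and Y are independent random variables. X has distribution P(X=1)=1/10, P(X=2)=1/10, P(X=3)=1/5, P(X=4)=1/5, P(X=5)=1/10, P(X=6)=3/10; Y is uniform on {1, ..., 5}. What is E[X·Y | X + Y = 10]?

P(X + Y = 10) = 2/25.
Summing XY·P(x,y) over outcomes with X + Y = 10 gives 97/50.
E[X·Y | X + Y = 10] = (97/50) / (2/25) = 97/4.

97/4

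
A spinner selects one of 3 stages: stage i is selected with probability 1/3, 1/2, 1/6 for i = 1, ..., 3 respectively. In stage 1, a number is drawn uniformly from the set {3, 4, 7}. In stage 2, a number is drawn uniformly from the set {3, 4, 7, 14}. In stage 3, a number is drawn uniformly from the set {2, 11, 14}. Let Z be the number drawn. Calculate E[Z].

59/9

E[Z | stage 1] = (3+4+7)/3 = 14/3.
E[Z | stage 2] = (3+4+7+14)/4 = 7.
E[Z | stage 3] = (2+11+14)/3 = 9.
E[Z] = (1/3)·(14/3) + (1/2)·(7) + (1/6)·(9) = 59/9.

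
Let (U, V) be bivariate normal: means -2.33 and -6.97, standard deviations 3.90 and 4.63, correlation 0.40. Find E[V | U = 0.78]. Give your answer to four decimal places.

E[V | U=x] = μ_V + ρ(σ_V/σ_U)(x − μ_U) for jointly normal variables.
E[V | U=0.78] = -6.97 + (0.40)·(4.63/3.90)·(0.78 − (-2.33)) = -6.97 + (0.474872)·(3.11) = -5.4931.

-5.4931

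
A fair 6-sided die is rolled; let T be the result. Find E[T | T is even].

Given T is even, T is equally likely to be any of {2, 4, 6}.
E[T | T is even] = (2 + 4 + 6) / 3 = 4.

4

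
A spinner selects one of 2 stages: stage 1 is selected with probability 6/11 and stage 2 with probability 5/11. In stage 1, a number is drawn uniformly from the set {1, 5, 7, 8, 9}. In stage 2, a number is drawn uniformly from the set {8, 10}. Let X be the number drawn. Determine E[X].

81/11

E[X | stage 1] = (1+5+7+8+9)/5 = 6.
E[X | stage 2] = (8+10)/2 = 9.
By the law of total expectation,
E[X] = (6/11)·(6) + (5/11)·(9) = 81/11.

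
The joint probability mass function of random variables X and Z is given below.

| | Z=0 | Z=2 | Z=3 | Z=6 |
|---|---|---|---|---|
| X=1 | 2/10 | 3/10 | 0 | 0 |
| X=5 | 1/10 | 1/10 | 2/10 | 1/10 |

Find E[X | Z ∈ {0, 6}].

P(Z ∈ {0, 6}) = 2/5.
Summing X·P(X=x,Z=y) over the conditioning event gives 6/5.
E[X | Z ∈ {0, 6}] = (6/5) / (2/5) = 3.

3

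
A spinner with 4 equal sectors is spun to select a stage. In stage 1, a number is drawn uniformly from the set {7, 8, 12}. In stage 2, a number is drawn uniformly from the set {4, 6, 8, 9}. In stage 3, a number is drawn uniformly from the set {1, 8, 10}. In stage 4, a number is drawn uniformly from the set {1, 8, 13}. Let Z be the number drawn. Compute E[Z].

353/48

E[Z | stage 1] = (7+8+12)/3 = 9.
E[Z | stage 2] = (4+6+8+9)/4 = 27/4.
E[Z | stage 3] = (1+8+10)/3 = 19/3.
E[Z | stage 4] = (1+8+13)/3 = 22/3.
By the law of total expectation,
E[Z] = (1/4)·(9) + (1/4)·(27/4) + (1/4)·(19/3) + (1/4)·(22/3) = 353/48.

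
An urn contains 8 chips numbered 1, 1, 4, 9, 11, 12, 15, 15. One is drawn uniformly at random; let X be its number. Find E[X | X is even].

P(X is even) = 1/4.
Σ over the event: 4·1/8 + 12·1/8 = 2.
E[X | X is even] = (2) / (1/4) = 8.

8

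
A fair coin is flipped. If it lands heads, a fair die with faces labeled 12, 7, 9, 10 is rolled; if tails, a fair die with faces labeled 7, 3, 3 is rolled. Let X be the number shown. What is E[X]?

E[X | heads] = (12+7+9+10)/4 = 19/2.
E[X | tails] = (7+3+3)/3 = 13/3.
By the law of total expectation,
E[X] = (1/2)·(19/2) + (1/2)·(13/3) = 83/12.

83/12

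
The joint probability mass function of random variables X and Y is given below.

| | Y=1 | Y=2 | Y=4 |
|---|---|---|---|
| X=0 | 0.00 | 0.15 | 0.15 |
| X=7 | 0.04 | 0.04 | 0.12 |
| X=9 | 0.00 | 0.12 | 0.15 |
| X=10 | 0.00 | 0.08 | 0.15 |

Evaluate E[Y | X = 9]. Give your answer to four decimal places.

3.1111

P(X = 9) = 0.27.
Σ Y·P over the event = 2·(0.12) + 4·(0.15) = 0.84.
E[Y | X = 9] = (0.84) / (0.27) = 3.1111.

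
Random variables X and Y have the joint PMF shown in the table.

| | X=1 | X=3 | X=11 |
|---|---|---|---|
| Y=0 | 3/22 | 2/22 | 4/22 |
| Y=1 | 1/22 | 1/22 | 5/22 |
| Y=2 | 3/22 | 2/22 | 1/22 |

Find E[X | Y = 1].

59/7

P(Y = 1) = 7/22.
Summing X·P(X=x,Y=y) over the conditioning event gives 59/22.
E[X | Y = 1] = (59/22) / (7/22) = 59/7.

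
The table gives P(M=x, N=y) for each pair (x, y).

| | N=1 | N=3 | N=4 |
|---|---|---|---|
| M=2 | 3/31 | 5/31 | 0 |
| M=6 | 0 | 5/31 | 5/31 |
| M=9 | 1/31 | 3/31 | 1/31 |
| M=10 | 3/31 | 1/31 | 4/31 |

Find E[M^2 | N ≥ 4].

661/10

P(N ≥ 4) = 10/31.
Σ M^2·P over the event = 36·(5/31) + 81·(1/31) + 100·(4/31) = 661/31.
E[M^2 | N ≥ 4] = (661/31) / (10/31) = 661/10.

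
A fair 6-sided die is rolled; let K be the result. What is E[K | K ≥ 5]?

Given K ≥ 5, K is equally likely to be any of {5, 6}.
E[K | K ≥ 5] = (5 + 6) / 2 = 11/2.

11/2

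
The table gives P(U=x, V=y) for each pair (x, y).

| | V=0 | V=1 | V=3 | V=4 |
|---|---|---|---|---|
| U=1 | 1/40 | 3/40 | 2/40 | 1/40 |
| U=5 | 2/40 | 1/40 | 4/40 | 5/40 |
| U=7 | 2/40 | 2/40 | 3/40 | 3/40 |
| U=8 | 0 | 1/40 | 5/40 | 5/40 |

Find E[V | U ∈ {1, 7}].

36/17

P(U ∈ {1, 7}) = 17/40.
Σ V·P over the event = 0·(1/40) + 1·(3/40) + 3·(2/40) + 4·(1/40) + 0·(2/40) + 1·(2/40) + 3·(3/40) + 4·(3/40) = 9/10.
E[V | U ∈ {1, 7}] = (9/10) / (17/40) = 36/17.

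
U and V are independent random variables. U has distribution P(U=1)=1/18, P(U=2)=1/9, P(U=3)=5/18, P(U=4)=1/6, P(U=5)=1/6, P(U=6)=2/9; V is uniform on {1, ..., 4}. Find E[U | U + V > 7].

P(U + V > 7) = 7/24.
Summing U·P(x,y) over outcomes with U + V > 7 gives 19/12.
E[U | U + V > 7] = (19/12) / (7/24) = 38/7.

38/7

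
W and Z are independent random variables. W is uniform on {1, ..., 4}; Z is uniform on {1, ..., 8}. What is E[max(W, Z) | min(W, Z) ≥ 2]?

109/21

P(min(W, Z) ≥ 2) = 21/32.
Summing max(W,Z)·P(x,y) over outcomes with min(W, Z) ≥ 2 gives 109/32.
E[max(W, Z) | min(W, Z) ≥ 2] = (109/32) / (21/32) = 109/21.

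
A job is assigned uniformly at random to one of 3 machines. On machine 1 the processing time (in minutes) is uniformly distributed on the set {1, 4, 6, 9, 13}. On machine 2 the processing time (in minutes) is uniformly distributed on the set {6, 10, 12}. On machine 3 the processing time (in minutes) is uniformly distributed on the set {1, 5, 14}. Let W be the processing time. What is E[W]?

113/15

E[W | machine 1] = (1+4+6+9+13)/5 = 33/5.
E[W | machine 2] = (6+10+12)/3 = 28/3.
E[W | machine 3] = (1+5+14)/3 = 20/3.
E[W] = (1/3)·(33/5) + (1/3)·(28/3) + (1/3)·(20/3) = 113/15.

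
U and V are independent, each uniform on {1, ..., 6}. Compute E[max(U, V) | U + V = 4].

8/3

Outcomes with U + V = 4: (1,3), (2,2), (3,1), each with probability 1/36.
E[max(U, V) | U + V = 4] = (3 + 2 + 3) / 3 = 8/3.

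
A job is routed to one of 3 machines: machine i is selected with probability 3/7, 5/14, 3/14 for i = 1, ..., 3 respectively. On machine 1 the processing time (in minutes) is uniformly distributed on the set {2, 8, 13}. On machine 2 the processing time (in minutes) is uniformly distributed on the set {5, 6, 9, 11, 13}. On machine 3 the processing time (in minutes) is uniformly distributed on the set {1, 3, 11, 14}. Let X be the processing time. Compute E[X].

447/56

E[X | machine 1] = (2+8+13)/3 = 23/3.
E[X | machine 2] = (5+6+9+11+13)/5 = 44/5.
E[X | machine 3] = (1+3+11+14)/4 = 29/4.
E[X] = (3/7)·(23/3) + (5/14)·(44/5) + (3/14)·(29/4) = 447/56.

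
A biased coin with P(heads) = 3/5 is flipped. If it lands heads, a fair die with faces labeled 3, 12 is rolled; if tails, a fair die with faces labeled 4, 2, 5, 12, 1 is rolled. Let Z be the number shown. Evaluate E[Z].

E[Z | heads] = (3+12)/2 = 15/2.
E[Z | tails] = (4+2+5+12+1)/5 = 24/5.
E[Z] = (3/5)·(15/2) + (2/5)·(24/5) = 321/50.

321/50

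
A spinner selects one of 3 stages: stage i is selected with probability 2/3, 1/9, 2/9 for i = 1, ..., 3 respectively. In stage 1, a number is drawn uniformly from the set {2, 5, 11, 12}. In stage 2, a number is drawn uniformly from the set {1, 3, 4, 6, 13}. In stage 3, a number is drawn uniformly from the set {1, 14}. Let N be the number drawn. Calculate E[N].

109/15

E[N | stage 1] = (2+5+11+12)/4 = 15/2.
E[N | stage 2] = (1+3+4+6+13)/5 = 27/5.
E[N | stage 3] = (1+14)/2 = 15/2.
By the law of total expectation,
E[N] = (2/3)·(15/2) + (1/9)·(27/5) + (2/9)·(15/2) = 109/15.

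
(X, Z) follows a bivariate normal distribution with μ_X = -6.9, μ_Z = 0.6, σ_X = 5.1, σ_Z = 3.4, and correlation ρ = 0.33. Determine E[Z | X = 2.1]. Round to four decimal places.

The regression of Z on X has slope ρ·σ_Z/σ_X and passes through (μ_X, μ_Z).
E[Z | X=2.1] = 0.6 + (0.33)·(3.4/5.1)·(2.1 − (-6.9)) = 0.6 + (0.22)·(9) = 2.5800.

2.5800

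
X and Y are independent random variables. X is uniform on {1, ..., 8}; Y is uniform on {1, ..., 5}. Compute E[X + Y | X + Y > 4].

140/17

P(X + Y > 4) = 17/20.
Summing (X+Y)·P(x,y) over outcomes with X + Y > 4 gives 7.
E[X + Y | X + Y > 4] = (7) / (17/20) = 140/17.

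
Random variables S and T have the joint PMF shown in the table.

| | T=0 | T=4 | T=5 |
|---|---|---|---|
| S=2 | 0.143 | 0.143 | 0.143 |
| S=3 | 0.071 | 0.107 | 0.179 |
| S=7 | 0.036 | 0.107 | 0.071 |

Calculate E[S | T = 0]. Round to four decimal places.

P(T = 0) = 0.250.
Σ S·P over the event = 2·(0.143) + 3·(0.071) + 7·(0.036) = 0.751.
E[S | T = 0] = (0.751) / (0.250) = 3.0040.

3.0040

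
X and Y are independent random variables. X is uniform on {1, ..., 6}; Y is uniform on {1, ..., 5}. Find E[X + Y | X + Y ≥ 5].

P(X + Y ≥ 5) = 4/5.
Summing (X+Y)·P(x,y) over outcomes with X + Y ≥ 5 gives 35/6.
E[X + Y | X + Y ≥ 5] = (35/6) / (4/5) = 175/24.

175/24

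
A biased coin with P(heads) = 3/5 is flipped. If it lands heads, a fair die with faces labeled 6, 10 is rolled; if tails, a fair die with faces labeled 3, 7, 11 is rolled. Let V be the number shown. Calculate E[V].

38/5

E[V | heads] = (6+10)/2 = 8.
E[V | tails] = (3+7+11)/3 = 7.
By the law of total expectation,
E[V] = (3/5)·(8) + (2/5)·(7) = 38/5.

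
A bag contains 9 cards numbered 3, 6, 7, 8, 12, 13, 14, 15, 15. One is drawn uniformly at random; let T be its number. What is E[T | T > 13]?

P(T > 13) = 1/3.
Σ over the event: 14·1/9 + 15·2/9 = 44/9.
E[T | T > 13] = (44/9) / (1/3) = 44/3.

44/3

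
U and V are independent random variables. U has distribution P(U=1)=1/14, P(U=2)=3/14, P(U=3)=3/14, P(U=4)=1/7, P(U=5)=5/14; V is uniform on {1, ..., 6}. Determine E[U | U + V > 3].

P(U + V > 3) = 79/84.
Summing U·P(x,y) over outcomes with U + V > 3 gives 143/42.
E[U | U + V > 3] = (143/42) / (79/84) = 286/79.

286/79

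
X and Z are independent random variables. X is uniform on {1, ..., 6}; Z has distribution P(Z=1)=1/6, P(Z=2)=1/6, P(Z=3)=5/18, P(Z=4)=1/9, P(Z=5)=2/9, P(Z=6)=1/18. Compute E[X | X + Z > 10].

P(X + Z > 10) = 1/18.
Summing X·P(x,y) over outcomes with X + Z > 10 gives 35/108.
E[X | X + Z > 10] = (35/108) / (1/18) = 35/6.

35/6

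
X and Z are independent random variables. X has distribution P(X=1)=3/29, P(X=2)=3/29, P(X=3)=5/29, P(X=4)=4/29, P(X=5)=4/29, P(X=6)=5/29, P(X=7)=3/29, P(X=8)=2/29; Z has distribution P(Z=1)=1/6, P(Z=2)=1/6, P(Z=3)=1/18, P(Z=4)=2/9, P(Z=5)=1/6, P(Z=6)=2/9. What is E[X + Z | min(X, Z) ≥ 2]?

P(min(X, Z) ≥ 2) = 65/87.
Summing (X+Z)·P(x,y) over outcomes with min(X, Z) ≥ 2 gives 1762/261.
E[X + Z | min(X, Z) ≥ 2] = (1762/261) / (65/87) = 1762/195.

1762/195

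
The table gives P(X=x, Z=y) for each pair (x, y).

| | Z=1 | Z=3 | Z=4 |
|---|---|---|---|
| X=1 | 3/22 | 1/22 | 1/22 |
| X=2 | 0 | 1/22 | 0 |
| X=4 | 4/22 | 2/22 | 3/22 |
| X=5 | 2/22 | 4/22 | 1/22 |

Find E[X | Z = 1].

P(Z = 1) = 9/22.
Σ X·P over the event = 1·(3/22) + 4·(4/22) + 5·(2/22) = 29/22.
E[X | Z = 1] = (29/22) / (9/22) = 29/9.

29/9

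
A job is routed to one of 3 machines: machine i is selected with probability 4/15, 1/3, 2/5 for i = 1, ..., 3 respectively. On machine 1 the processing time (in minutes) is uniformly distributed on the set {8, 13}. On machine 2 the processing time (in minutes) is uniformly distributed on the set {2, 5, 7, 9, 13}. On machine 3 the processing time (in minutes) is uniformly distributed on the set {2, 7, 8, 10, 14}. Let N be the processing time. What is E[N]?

212/25

E[N | machine 1] = (8+13)/2 = 21/2.
E[N | machine 2] = (2+5+7+9+13)/5 = 36/5.
E[N | machine 3] = (2+7+8+10+14)/5 = 41/5.
By the law of total expectation,
E[N] = (4/15)·(21/2) + (1/3)·(36/5) + (2/5)·(41/5) = 212/25.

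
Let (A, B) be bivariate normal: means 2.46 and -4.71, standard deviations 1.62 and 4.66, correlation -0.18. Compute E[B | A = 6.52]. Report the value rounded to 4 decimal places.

-6.8122

The regression of B on A has slope ρ·σ_B/σ_A and passes through (μ_A, μ_B).
E[B | A=6.52] = -4.71 + (-0.18)·(4.66/1.62)·(6.52 − (2.46)) = -4.71 + (-0.51778)·(4.06) = -6.8122.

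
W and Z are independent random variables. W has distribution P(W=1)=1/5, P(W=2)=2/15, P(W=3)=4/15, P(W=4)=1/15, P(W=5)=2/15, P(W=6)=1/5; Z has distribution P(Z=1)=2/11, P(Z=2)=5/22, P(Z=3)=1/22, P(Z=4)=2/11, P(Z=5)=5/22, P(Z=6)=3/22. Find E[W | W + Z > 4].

P(W + Z > 4) = 133/165.
Summing W·P(x,y) over outcomes with W + Z > 4 gives 168/55.
E[W | W + Z > 4] = (168/55) / (133/165) = 72/19.

72/19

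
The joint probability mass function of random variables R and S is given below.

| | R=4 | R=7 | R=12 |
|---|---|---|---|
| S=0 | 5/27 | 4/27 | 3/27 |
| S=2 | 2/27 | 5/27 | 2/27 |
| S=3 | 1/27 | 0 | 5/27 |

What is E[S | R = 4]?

7/8

P(R = 4) = 8/27.
Σ S·P over the event = 0·(5/27) + 2·(2/27) + 3·(1/27) = 7/27.
E[S | R = 4] = (7/27) / (8/27) = 7/8.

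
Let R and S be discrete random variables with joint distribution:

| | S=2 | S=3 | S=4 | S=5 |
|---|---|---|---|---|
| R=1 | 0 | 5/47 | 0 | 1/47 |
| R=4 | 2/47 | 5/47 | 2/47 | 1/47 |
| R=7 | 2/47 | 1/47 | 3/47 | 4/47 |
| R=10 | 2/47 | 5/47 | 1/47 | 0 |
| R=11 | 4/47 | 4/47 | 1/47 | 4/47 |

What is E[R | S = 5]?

P(S = 5) = 10/47.
Σ R·P over the event = 1·(1/47) + 4·(1/47) + 7·(4/47) + 11·(4/47) = 77/47.
E[R | S = 5] = (77/47) / (10/47) = 77/10.

77/10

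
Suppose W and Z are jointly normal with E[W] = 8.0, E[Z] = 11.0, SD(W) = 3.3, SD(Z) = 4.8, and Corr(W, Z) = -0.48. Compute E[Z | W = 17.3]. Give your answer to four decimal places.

The regression of Z on W has slope ρ·σ_Z/σ_W and passes through (μ_W, μ_Z).
E[Z | W=17.3] = 11.0 + (-0.48)·(4.8/3.3)·(17.3 − (8.0)) = 11.0 + (-0.69818)·(9.3) = 4.5069.

4.5069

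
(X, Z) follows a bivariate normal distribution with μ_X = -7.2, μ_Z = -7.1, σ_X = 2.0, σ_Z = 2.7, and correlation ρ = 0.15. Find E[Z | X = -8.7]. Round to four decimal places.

-7.4038

The regression of Z on X has slope ρ·σ_Z/σ_X and passes through (μ_X, μ_Z).
E[Z | X=-8.7] = -7.1 + (0.15)·(2.7/2.0)·(-8.7 − (-7.2)) = -7.1 + (0.2025)·(-1.5) = -7.4038.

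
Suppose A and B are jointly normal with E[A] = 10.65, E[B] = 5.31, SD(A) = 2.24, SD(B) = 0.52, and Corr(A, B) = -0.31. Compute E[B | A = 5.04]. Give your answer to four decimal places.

The regression of B on A has slope ρ·σ_B/σ_A and passes through (μ_A, μ_B).
E[B | A=5.04] = 5.31 + (-0.31)·(0.52/2.24)·(5.04 − (10.65)) = 5.31 + (-0.071964)·(-5.61) = 5.7137.

5.7137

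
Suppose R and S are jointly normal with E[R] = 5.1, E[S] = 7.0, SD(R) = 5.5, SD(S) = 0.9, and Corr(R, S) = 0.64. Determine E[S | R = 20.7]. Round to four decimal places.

The regression of S on R has slope ρ·σ_S/σ_R and passes through (μ_R, μ_S).
E[S | R=20.7] = 7.0 + (0.64)·(0.9/5.5)·(20.7 − (5.1)) = 7.0 + (0.104727)·(15.6) = 8.6337.

8.6337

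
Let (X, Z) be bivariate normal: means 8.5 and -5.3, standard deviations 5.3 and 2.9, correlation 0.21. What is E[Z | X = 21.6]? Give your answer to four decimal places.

-3.7947

E[Z | X=x] = μ_Z + ρ(σ_Z/σ_X)(x − μ_X) for jointly normal variables.
E[Z | X=21.6] = -5.3 + (0.21)·(2.9/5.3)·(21.6 − (8.5)) = -5.3 + (0.11491)·(13.1) = -3.7947.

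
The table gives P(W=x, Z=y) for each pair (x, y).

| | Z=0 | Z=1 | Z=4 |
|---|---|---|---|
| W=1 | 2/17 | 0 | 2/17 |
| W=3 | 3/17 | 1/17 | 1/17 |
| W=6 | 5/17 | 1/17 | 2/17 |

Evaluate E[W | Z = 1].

9/2

P(Z = 1) = 2/17.
Σ W·P over the event = 3·(1/17) + 6·(1/17) = 9/17.
E[W | Z = 1] = (9/17) / (2/17) = 9/2.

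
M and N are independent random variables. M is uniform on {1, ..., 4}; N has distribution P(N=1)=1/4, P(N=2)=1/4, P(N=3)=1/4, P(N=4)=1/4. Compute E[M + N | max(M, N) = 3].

P(max(M, N) = 3) = 5/16.
Summing (M+N)·P(x,y) over outcomes with max(M, N) = 3 gives 3/2.
E[M + N | max(M, N) = 3] = (3/2) / (5/16) = 24/5.

24/5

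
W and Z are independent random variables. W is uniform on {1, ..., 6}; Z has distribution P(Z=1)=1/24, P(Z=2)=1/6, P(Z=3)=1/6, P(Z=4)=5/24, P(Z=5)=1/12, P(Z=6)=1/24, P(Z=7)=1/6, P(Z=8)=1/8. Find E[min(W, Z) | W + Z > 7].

P(W + Z > 7) = 41/72.
Summing min(W,Z)·P(x,y) over outcomes with W + Z > 7 gives 293/144.
E[min(W, Z) | W + Z > 7] = (293/144) / (41/72) = 293/82.

293/82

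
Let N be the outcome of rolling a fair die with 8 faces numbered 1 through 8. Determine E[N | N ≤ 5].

Given N ≤ 5, N is equally likely to be any of {1, 2, 3, 4, 5}.
E[N | N ≤ 5] = (1 + 2 + 3 + 4 + 5) / 5 = 3.

3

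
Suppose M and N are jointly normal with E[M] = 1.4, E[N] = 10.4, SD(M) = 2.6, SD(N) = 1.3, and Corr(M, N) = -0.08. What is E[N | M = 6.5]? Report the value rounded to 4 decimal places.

10.1960

E[N | M=x] = μ_N + ρ(σ_N/σ_M)(x − μ_M) for jointly normal variables.
E[N | M=6.5] = 10.4 + (-0.08)·(1.3/2.6)·(6.5 − (1.4)) = 10.4 + (-0.04)·(5.1) = 10.1960.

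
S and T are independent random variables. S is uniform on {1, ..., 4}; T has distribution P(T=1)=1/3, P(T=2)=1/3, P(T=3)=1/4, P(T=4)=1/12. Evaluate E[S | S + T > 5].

46/13

P(S + T > 5) = 13/48.
Summing S·P(x,y) over outcomes with S + T > 5 gives 23/24.
E[S | S + T > 5] = (23/24) / (13/48) = 46/13.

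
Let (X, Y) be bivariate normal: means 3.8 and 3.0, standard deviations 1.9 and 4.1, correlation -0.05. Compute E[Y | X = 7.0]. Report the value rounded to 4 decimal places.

2.6547

For a bivariate normal, E[Y | X=x] = μ_Y + ρ·(σ_Y/σ_X)·(x − μ_X).
E[Y | X=7.0] = 3.0 + (-0.05)·(4.1/1.9)·(7.0 − (3.8)) = 3.0 + (-0.107895)·(3.2) = 2.6547.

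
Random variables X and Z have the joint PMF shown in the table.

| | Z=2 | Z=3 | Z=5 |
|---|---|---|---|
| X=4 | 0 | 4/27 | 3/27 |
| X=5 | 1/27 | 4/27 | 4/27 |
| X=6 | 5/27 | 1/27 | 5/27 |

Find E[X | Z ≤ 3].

77/15

P(Z ≤ 3) = 5/9.
Summing X·P(X=x,Z=y) over the conditioning event gives 77/27.
E[X | Z ≤ 3] = (77/27) / (5/9) = 77/15.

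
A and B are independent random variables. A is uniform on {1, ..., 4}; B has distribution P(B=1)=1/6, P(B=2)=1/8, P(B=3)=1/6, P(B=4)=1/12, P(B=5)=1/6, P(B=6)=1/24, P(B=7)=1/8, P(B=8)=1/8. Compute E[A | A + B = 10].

P(A + B = 10) = 7/96.
Summing A·P(x,y) over outcomes with A + B = 10 gives 19/96.
E[A | A + B = 10] = (19/96) / (7/96) = 19/7.

19/7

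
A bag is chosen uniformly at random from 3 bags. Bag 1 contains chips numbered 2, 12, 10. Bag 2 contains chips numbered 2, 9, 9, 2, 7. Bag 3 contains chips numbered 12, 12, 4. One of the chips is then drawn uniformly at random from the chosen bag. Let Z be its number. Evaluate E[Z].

347/45

E[Z | bag 1] = (2+12+10)/3 = 8.
E[Z | bag 2] = (2+9+9+2+7)/5 = 29/5.
E[Z | bag 3] = (12+12+4)/3 = 28/3.
E[Z] = (1/3)·(8) + (1/3)·(29/5) + (1/3)·(28/3) = 347/45.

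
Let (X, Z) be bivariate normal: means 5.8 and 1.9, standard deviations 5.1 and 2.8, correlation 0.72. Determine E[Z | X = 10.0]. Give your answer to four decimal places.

3.5602

The regression of Z on X has slope ρ·σ_Z/σ_X and passes through (μ_X, μ_Z).
E[Z | X=10.0] = 1.9 + (0.72)·(2.8/5.1)·(10.0 − (5.8)) = 1.9 + (0.39529)·(4.2) = 3.5602.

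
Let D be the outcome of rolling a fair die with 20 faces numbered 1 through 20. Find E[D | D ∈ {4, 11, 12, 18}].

45/4

P(D ∈ {4, 11, 12, 18}) = 1/5.
Σ over the event: 4·1/20 + 11·1/20 + 12·1/20 + 18·1/20 = 9/4.
E[D | D ∈ {4, 11, 12, 18}] = (9/4) / (1/5) = 45/4.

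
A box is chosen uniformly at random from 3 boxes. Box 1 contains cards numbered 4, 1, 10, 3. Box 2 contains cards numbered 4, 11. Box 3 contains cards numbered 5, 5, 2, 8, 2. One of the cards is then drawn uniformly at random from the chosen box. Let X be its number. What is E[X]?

E[X | box 1] = (4+1+10+3)/4 = 9/2.
E[X | box 2] = (4+11)/2 = 15/2.
E[X | box 3] = (5+5+2+8+2)/5 = 22/5.
E[X] = (1/3)·(9/2) + (1/3)·(15/2) + (1/3)·(22/5) = 82/15.

82/15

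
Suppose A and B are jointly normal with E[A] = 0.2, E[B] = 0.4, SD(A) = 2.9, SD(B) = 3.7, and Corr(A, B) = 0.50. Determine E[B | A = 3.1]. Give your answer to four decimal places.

For a bivariate normal, E[B | A=x] = μ_B + ρ·(σ_B/σ_A)·(x − μ_A).
E[B | A=3.1] = 0.4 + (0.50)·(3.7/2.9)·(3.1 − (0.2)) = 0.4 + (0.63793)·(2.9) = 2.2500.

2.2500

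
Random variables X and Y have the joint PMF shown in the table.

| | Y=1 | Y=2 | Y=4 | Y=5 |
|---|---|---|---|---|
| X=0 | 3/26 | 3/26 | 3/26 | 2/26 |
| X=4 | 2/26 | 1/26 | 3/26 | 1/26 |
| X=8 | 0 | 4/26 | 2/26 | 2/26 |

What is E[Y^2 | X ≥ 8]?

49/4

P(X ≥ 8) = 4/13.
Σ Y^2·P over the event = 4·(4/26) + 16·(2/26) + 25·(2/26) = 49/13.
E[Y^2 | X ≥ 8] = (49/13) / (4/13) = 49/4.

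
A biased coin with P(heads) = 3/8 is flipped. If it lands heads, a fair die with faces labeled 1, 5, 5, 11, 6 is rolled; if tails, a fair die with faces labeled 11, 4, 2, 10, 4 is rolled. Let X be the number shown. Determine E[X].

239/40

E[X | heads] = (1+5+5+11+6)/5 = 28/5.
E[X | tails] = (11+4+2+10+4)/5 = 31/5.
By the law of total expectation,
E[X] = (3/8)·(28/5) + (5/8)·(31/5) = 239/40.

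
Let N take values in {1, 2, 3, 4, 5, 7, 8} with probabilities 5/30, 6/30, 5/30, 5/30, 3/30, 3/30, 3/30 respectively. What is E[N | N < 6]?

P(N < 6) = 4/5.
Σ over the event: 1·1/6 + 2·1/5 + 3·1/6 + 4·1/6 + 5·1/10 = 67/30.
E[N | N < 6] = (67/30) / (4/5) = 67/24.

67/24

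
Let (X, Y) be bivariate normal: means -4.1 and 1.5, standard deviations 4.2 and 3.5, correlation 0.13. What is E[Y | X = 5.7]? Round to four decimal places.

2.5617

E[Y | X=x] = μ_Y + ρ(σ_Y/σ_X)(x − μ_X) for jointly normal variables.
E[Y | X=5.7] = 1.5 + (0.13)·(3.5/4.2)·(5.7 − (-4.1)) = 1.5 + (0.108333)·(9.8) = 2.5617.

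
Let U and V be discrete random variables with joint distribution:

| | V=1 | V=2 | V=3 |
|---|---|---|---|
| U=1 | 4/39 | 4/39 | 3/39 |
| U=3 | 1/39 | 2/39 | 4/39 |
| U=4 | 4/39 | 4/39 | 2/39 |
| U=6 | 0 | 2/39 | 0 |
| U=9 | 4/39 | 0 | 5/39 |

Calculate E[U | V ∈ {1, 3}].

P(V ∈ {1, 3}) = 9/13.
Summing U·P(U=x,V=y) over the conditioning event gives 127/39.
E[U | V ∈ {1, 3}] = (127/39) / (9/13) = 127/27.

127/27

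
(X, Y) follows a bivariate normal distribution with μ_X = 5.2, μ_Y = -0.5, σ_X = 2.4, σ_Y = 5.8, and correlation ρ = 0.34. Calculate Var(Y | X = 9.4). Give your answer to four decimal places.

29.7512

For a bivariate normal, Var(Y | X=x) = σ_Y²(1 − ρ²).
Var(Y | X=9.4) = (5.8)²·(1 − (0.34)²) = 33.64·0.8844 = 29.7512.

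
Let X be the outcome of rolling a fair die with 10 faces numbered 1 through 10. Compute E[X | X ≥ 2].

Given X ≥ 2, X is equally likely to be any of {2, 3, 4, 5, 6, 7, 8, 9, 10}.
E[X | X ≥ 2] = (2 + 3 + 4 + 5 + 6 + 7 + 8 + 9 + 10) / 9 = 6.

6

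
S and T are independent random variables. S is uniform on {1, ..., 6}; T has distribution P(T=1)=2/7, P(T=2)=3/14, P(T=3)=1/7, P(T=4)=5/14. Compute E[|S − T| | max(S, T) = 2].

P(max(S, T) = 2) = 5/42.
Summing |S−T|·P(x,y) over outcomes with max(S, T) = 2 gives 1/12.
E[|S − T| | max(S, T) = 2] = (1/12) / (5/42) = 7/10.

7/10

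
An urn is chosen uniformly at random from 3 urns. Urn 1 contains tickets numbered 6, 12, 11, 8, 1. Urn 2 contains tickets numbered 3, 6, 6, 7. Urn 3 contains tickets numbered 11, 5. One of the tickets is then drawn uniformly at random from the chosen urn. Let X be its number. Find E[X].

E[X | urn 1] = (6+12+11+8+1)/5 = 38/5.
E[X | urn 2] = (3+6+6+7)/4 = 11/2.
E[X | urn 3] = (11+5)/2 = 8.
By the law of total expectation,
E[X] = (1/3)·(38/5) + (1/3)·(11/2) + (1/3)·(8) = 211/30.

211/30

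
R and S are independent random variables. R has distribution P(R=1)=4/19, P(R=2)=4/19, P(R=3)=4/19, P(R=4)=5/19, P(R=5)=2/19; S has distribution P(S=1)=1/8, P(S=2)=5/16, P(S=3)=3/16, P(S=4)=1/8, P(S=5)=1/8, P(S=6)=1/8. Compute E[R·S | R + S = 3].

2

P(R + S = 3) = 7/76.
Summing RS·P(x,y) over outcomes with R + S = 3 gives 7/38.
E[R·S | R + S = 3] = (7/38) / (7/76) = 2.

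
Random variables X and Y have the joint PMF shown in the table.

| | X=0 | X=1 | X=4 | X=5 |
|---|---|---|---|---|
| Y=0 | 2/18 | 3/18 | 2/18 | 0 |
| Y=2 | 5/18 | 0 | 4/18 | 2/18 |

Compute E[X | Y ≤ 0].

P(Y ≤ 0) = 7/18.
Summing X·P(X=x,Y=y) over the conditioning event gives 11/18.
E[X | Y ≤ 0] = (11/18) / (7/18) = 11/7.

11/7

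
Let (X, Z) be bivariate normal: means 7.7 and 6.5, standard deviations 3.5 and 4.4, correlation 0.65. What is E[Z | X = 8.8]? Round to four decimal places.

E[Z | X=x] = μ_Z + ρ(σ_Z/σ_X)(x − μ_X) for jointly normal variables.
E[Z | X=8.8] = 6.5 + (0.65)·(4.4/3.5)·(8.8 − (7.7)) = 6.5 + (0.81714)·(1.1) = 7.3989.

7.3989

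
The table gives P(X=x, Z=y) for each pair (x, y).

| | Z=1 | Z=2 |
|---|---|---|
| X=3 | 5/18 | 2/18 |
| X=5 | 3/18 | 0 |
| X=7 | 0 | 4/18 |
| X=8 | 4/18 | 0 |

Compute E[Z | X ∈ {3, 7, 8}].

7/5

P(X ∈ {3, 7, 8}) = 5/6.
Σ Z·P over the event = 1·(5/18) + 2·(2/18) + 2·(4/18) + 1·(4/18) = 7/6.
E[Z | X ∈ {3, 7, 8}] = (7/6) / (5/6) = 7/5.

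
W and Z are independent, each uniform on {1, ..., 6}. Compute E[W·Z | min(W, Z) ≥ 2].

P(min(W, Z) ≥ 2) = 25/36.
Summing WZ·P(x,y) over outcomes with min(W, Z) ≥ 2 gives 100/9.
E[W·Z | min(W, Z) ≥ 2] = (100/9) / (25/36) = 16.

16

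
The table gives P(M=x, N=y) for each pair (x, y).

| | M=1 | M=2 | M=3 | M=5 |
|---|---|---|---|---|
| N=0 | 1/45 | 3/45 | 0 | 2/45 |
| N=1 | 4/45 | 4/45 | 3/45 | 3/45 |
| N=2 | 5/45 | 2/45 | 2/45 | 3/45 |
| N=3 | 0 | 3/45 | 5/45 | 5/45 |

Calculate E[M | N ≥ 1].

P(N ≥ 1) = 13/15.
Summing M·P(M=x,N=y) over the conditioning event gives 112/45.
E[M | N ≥ 1] = (112/45) / (13/15) = 112/39.

112/39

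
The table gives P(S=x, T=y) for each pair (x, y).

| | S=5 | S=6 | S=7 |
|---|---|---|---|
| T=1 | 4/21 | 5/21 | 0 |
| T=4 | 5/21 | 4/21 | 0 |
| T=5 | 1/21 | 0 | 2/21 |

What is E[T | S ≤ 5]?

29/10

P(S ≤ 5) = 10/21.
Σ T·P over the event = 1·(4/21) + 4·(5/21) + 5·(1/21) = 29/21.
E[T | S ≤ 5] = (29/21) / (10/21) = 29/10.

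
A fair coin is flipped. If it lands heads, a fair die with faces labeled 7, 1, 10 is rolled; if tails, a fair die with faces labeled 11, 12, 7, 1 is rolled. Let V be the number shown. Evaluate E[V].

E[V | heads] = (7+1+10)/3 = 6.
E[V | tails] = (11+12+7+1)/4 = 31/4.
E[V] = (1/2)·(6) + (1/2)·(31/4) = 55/8.

55/8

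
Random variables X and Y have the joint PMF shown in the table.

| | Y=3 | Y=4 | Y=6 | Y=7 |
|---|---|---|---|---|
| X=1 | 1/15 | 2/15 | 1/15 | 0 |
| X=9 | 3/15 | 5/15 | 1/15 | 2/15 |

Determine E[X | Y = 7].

9

P(Y = 7) = 2/15.
Σ X·P over the event = 9·(2/15) = 6/5.
E[X | Y = 7] = (6/5) / (2/15) = 9.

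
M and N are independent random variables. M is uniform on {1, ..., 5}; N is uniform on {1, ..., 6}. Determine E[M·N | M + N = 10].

Outcomes with M + N = 10: (4,6), (5,5), each with probability 1/30.
E[M·N | M + N = 10] = (24 + 25) / 2 = 49/2.

49/2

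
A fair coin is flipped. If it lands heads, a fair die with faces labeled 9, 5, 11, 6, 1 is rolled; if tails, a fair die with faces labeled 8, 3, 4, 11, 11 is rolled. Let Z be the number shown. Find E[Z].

E[Z | heads] = (9+5+11+6+1)/5 = 32/5.
E[Z | tails] = (8+3+4+11+11)/5 = 37/5.
E[Z] = (1/2)·(32/5) + (1/2)·(37/5) = 69/10.

69/10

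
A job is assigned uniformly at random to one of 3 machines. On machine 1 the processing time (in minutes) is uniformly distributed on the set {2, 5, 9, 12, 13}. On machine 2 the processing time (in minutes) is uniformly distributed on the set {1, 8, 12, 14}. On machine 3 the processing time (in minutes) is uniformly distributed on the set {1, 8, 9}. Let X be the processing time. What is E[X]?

153/20

E[X | machine 1] = (2+5+9+12+13)/5 = 41/5.
E[X | machine 2] = (1+8+12+14)/4 = 35/4.
E[X | machine 3] = (1+8+9)/3 = 6.
By the law of total expectation,
E[X] = (1/3)·(41/5) + (1/3)·(35/4) + (1/3)·(6) = 153/20.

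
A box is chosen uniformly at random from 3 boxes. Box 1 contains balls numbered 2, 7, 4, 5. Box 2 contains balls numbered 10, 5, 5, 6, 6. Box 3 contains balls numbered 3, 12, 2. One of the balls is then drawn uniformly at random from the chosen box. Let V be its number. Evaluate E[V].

E[V | box 1] = (2+7+4+5)/4 = 9/2.
E[V | box 2] = (10+5+5+6+6)/5 = 32/5.
E[V | box 3] = (3+12+2)/3 = 17/3.
By the law of total expectation,
E[V] = (1/3)·(9/2) + (1/3)·(32/5) + (1/3)·(17/3) = 497/90.

497/90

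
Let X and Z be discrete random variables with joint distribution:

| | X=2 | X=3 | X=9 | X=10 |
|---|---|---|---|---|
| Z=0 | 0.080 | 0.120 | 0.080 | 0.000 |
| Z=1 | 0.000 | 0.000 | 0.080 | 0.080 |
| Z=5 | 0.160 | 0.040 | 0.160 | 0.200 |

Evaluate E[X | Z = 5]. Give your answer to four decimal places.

6.9286

P(Z = 5) = 0.560.
Σ X·P over the event = 2·(0.160) + 3·(0.040) + 9·(0.160) + 10·(0.200) = 3.880.
E[X | Z = 5] = (3.880) / (0.560) = 6.9286.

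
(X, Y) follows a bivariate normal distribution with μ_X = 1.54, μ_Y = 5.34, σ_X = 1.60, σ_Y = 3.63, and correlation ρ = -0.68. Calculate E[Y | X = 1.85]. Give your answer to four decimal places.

4.8617

E[Y | X=x] = μ_Y + ρ(σ_Y/σ_X)(x − μ_X) for jointly normal variables.
E[Y | X=1.85] = 5.34 + (-0.68)·(3.63/1.60)·(1.85 − (1.54)) = 5.34 + (-1.5428)·(0.31) = 4.8617.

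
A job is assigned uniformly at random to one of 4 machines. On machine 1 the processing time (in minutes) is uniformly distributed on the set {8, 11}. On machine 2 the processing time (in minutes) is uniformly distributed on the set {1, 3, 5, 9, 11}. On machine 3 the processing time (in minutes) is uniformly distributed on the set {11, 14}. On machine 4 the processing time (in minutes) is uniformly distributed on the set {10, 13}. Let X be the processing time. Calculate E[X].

E[X | machine 1] = (8+11)/2 = 19/2.
E[X | machine 2] = (1+3+5+9+11)/5 = 29/5.
E[X | machine 3] = (11+14)/2 = 25/2.
E[X | machine 4] = (10+13)/2 = 23/2.
E[X] = (1/4)·(19/2) + (1/4)·(29/5) + (1/4)·(25/2) + (1/4)·(23/2) = 393/40.

393/40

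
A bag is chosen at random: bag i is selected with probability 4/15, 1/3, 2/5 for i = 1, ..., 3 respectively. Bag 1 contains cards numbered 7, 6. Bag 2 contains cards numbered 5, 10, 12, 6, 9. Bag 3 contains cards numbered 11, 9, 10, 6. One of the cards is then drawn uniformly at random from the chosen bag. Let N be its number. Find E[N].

122/15

E[N | bag 1] = (7+6)/2 = 13/2.
E[N | bag 2] = (5+10+12+6+9)/5 = 42/5.
E[N | bag 3] = (11+9+10+6)/4 = 9.
E[N] = (4/15)·(13/2) + (1/3)·(42/5) + (2/5)·(9) = 122/15.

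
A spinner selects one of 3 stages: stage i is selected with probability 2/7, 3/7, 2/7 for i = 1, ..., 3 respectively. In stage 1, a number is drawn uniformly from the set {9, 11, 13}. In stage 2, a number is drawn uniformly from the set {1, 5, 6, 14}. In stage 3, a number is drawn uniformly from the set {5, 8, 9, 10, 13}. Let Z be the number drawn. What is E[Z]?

E[Z | stage 1] = (9+11+13)/3 = 11.
E[Z | stage 2] = (1+5+6+14)/4 = 13/2.
E[Z | stage 3] = (5+8+9+10+13)/5 = 9.
By the law of total expectation,
E[Z] = (2/7)·(11) + (3/7)·(13/2) + (2/7)·(9) = 17/2.

17/2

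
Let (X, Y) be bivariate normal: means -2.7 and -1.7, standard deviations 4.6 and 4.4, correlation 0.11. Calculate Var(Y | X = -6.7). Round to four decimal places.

For a bivariate normal, Var(Y | X=x) = σ_Y²(1 − ρ²).
Var(Y | X=-6.7) = (4.4)²·(1 − (0.11)²) = 19.36·0.9879 = 19.1257.

19.1257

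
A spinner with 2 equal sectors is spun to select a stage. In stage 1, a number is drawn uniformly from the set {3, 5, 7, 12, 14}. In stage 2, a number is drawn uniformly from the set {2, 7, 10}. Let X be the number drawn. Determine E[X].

E[X | stage 1] = (3+5+7+12+14)/5 = 41/5.
E[X | stage 2] = (2+7+10)/3 = 19/3.
By the law of total expectation,
E[X] = (1/2)·(41/5) + (1/2)·(19/3) = 109/15.

109/15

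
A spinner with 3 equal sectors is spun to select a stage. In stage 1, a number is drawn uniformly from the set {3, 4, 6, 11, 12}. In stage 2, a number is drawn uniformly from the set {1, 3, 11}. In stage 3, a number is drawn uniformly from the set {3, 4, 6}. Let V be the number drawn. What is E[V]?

248/45

E[V | stage 1] = (3+4+6+11+12)/5 = 36/5.
E[V | stage 2] = (1+3+11)/3 = 5.
E[V | stage 3] = (3+4+6)/3 = 13/3.
E[V] = (1/3)·(36/5) + (1/3)·(5) + (1/3)·(13/3) = 248/45.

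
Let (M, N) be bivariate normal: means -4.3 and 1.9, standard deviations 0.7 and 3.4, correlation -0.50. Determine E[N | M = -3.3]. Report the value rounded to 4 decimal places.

E[N | M=x] = μ_N + ρ(σ_N/σ_M)(x − μ_M) for jointly normal variables.
E[N | M=-3.3] = 1.9 + (-0.50)·(3.4/0.7)·(-3.3 − (-4.3)) = 1.9 + (-2.4286)·(1) = -0.5286.

-0.5286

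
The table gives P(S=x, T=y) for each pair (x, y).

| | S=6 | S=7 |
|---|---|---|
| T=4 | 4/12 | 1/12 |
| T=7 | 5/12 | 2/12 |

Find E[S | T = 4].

31/5

P(T = 4) = 5/12.
Σ S·P over the event = 6·(4/12) + 7·(1/12) = 31/12.
E[S | T = 4] = (31/12) / (5/12) = 31/5.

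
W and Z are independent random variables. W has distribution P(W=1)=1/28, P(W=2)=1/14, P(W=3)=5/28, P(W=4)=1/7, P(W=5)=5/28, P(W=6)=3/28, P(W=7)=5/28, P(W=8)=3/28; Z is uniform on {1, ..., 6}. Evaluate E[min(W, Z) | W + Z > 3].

251/82

P(W + Z > 3) = 41/42.
Summing min(W,Z)·P(x,y) over outcomes with W + Z > 3 gives 251/84.
E[min(W, Z) | W + Z > 3] = (251/84) / (41/42) = 251/82.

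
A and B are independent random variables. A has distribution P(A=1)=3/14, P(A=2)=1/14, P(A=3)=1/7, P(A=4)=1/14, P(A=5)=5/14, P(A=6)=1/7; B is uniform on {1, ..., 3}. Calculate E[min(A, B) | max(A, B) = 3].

17/10

P(max(A, B) = 3) = 5/21.
Summing min(A,B)·P(x,y) over outcomes with max(A, B) = 3 gives 17/42.
E[min(A, B) | max(A, B) = 3] = (17/42) / (5/21) = 17/10.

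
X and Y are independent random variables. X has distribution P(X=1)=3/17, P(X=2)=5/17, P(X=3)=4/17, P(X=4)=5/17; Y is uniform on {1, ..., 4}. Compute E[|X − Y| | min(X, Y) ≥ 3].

P(min(X, Y) ≥ 3) = 9/34.
Summing |X−Y|·P(x,y) over outcomes with min(X, Y) ≥ 3 gives 9/68.
E[|X − Y| | min(X, Y) ≥ 3] = (9/68) / (9/34) = 1/2.

1/2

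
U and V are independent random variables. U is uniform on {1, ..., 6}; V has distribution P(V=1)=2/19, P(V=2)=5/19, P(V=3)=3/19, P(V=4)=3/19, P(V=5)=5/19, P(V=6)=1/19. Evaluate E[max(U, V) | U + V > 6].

P(U + V > 6) = 32/57.
Summing max(U,V)·P(x,y) over outcomes with U + V > 6 gives 335/114.
E[max(U, V) | U + V > 6] = (335/114) / (32/57) = 335/64.

335/64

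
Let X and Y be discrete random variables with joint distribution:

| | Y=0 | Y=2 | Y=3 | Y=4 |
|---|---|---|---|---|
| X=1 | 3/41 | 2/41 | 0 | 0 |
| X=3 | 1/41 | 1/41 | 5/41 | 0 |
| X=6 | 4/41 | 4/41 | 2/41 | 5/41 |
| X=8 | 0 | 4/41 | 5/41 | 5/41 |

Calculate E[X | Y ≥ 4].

7

P(Y ≥ 4) = 10/41.
Σ X·P over the event = 6·(5/41) + 8·(5/41) = 70/41.
E[X | Y ≥ 4] = (70/41) / (10/41) = 7.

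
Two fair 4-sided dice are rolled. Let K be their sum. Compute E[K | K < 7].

P(K < 7) = 13/16.
Σ over the event: 2·1/16 + 3·1/8 + 4·3/16 + 5·1/4 + 6·3/16 = 29/8.
E[K | K < 7] = (29/8) / (13/16) = 58/13.

58/13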